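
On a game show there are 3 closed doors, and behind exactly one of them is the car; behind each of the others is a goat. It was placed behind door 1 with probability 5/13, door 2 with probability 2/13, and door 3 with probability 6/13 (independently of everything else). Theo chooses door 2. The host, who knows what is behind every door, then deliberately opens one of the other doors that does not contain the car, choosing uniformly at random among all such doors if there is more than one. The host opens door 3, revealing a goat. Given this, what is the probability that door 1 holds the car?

Apply Bayes' rule, conditioning on where the car actually is.
If it is behind door 1 (prior 5/13): the host has no choice, probability 1; weight (5/13)·1 = 5/13.
If it is behind door 2 (prior 2/13): the host has 2 equally likely choices, so probability 1/2; weight (2/13)·(1/2) = 1/13.
If it is behind door 3 (prior 6/13): the host opened door 3, so this case is ruled out; weight (6/13)·0 = 0.
The weights sum to 6/13.
So P(the car behind door 1 | the host opened door 3) = (5/13) / (6/13) = 5/6.

5/6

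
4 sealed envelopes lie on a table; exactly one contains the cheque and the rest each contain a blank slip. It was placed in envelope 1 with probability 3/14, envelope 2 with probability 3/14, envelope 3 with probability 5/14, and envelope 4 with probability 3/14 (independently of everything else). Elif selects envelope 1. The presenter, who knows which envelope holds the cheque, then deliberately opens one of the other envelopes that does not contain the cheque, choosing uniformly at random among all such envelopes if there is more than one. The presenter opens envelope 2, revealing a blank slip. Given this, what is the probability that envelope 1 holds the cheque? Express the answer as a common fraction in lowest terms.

1/5

Apply Bayes' rule, conditioning on where the cheque actually is.
If it is in envelope 1 (prior 3/14): the presenter has 3 equally likely choices, so probability 1/3; weight (3/14)·(1/3) = 1/14.
If it is in envelope 2 (prior 3/14): the presenter opened envelope 2, so this case is ruled out; weight (3/14)·0 = 0.
If it is in envelope 3 (prior 5/14): the presenter has 2 equally likely choices, so probability 1/2; weight (5/14)·(1/2) = 5/28.
If it is in envelope 4 (prior 3/14): the presenter has 2 equally likely choices, so probability 1/2; weight (3/14)·(1/2) = 3/28.
The weights sum to 5/14.
So P(the cheque in envelope 1 | the presenter opened envelope 2) = (1/14) / (5/14) = 1/5.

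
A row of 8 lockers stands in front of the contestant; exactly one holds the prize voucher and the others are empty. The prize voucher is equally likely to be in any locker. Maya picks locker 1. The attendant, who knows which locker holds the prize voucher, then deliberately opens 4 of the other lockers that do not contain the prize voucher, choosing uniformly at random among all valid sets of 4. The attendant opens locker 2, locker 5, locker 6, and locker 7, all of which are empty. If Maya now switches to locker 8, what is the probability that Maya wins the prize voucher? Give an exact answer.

Condition on the true location of the prize voucher.
If it is in locker 1 (prior 1/8): the attendant has 35 equally likely choices, so probability 1/35; weight (1/8)·(1/35) = 1/280.
If it is in any of lockers 2, 5, 6, and 7 (prior 1/8 each): that locker was opened and seen not to hold the prize — ruled out; weight (1/8)·0 = 0 each.
If it is in any of lockers 3, 4, and 8 (prior 1/8 each): the attendant has 15 equally likely choices, so probability 1/15; weight (1/8)·(1/15) = 1/120 each.
The weights sum to 1/35.
So P(the prize voucher in locker 8 | the attendant opened locker 2, locker 5, locker 6, and locker 7) = (1/120) / (1/35) = 7/24.

7/24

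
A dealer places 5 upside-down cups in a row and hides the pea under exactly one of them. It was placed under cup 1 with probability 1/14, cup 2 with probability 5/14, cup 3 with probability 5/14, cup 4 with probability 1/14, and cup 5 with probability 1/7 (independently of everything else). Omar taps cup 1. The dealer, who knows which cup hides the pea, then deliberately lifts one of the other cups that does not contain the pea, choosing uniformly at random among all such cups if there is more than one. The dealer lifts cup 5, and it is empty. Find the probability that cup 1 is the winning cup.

3/47

Consider each possible location of the pea in turn.
If it is under cup 1 (prior 1/14): the dealer has 4 equally likely choices, so probability 1/4; weight (1/14)·(1/4) = 1/56.
If it is under either of cups 2 and 3 (prior 5/14 each): the dealer has 3 equally likely choices, so probability 1/3; weight (5/14)·(1/3) = 5/42 each.
If it is under cup 4 (prior 1/14): the dealer has 3 equally likely choices, so probability 1/3; weight (1/14)·(1/3) = 1/42.
If it is under cup 5 (prior 1/7): the dealer opened cup 5, so this case is ruled out; weight (1/7)·0 = 0.
The weights sum to 47/168.
So P(the pea under cup 1 | the dealer opened cup 5) = (1/56) / (47/168) = 3/47.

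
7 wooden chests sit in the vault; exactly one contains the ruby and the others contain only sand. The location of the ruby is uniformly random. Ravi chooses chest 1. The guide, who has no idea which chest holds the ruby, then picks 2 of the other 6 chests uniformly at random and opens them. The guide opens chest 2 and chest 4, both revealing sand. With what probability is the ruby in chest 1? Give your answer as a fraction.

1/5

Because the guide chose which chests to open without knowing where the ruby is, the choice is independent of the prize location. Learning that none of the 2 opened chests holds the ruby simply rules out those 2 locations and leaves the remaining 5 chests still equally likely by symmetry.
So P(the ruby in chest 1) = 1/5.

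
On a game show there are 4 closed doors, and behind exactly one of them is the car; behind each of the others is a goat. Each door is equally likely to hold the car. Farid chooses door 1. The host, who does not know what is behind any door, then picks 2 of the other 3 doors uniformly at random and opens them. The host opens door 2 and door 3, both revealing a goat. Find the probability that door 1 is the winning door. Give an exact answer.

1/2

Because the host chose which doors to open without knowing where the car is, the choice is independent of the prize location. Learning that none of the 2 opened doors holds the car simply rules out those 2 locations and leaves the remaining 2 doors still equally likely by symmetry.
So P(the car behind door 1) = 1/2.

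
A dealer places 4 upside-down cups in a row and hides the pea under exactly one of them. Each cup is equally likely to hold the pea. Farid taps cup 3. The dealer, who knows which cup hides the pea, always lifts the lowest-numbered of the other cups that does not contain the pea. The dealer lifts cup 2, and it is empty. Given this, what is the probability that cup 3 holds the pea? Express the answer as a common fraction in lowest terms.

0

Apply Bayes' rule, conditioning on where the pea actually is.
If it is under cup 1 (prior 1/4): cup 2 is the lowest-numbered option available, probability 1; weight (1/4)·1 = 1/4.
If it is under cup 2 (prior 1/4): the dealer opened cup 2, so this case is ruled out; weight (1/4)·0 = 0.
If it is under either of cups 3 and 4 (prior 1/4 each): the dealer would have opened cup 1 instead, probability 0; weight (1/4)·0 = 0 each.
The weights sum to 1/4.
So P(the pea under cup 3 | the dealer opened cup 2) = 0 / (1/4) = 0.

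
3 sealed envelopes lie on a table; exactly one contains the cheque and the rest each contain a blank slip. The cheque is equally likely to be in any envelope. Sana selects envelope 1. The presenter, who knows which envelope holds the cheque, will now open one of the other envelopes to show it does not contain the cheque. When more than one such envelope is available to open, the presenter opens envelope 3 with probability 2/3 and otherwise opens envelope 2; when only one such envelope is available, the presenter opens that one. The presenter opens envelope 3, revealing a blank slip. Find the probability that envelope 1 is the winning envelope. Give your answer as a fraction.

Apply Bayes' rule, conditioning on where the cheque actually is.
If it is in envelope 1 (prior 1/3): envelope 3 is available, opened with probability 2/3; weight (1/3)·(2/3) = 2/9.
If it is in envelope 2 (prior 1/3): only envelope 3 is available, probability 1; weight (1/3)·1 = 1/3.
If it is in envelope 3 (prior 1/3): the presenter opened envelope 3, so this case is ruled out; weight (1/3)·0 = 0.
The weights sum to 5/9.
So P(the cheque in envelope 1 | the presenter opened envelope 3) = (2/9) / (5/9) = 2/5.

2/5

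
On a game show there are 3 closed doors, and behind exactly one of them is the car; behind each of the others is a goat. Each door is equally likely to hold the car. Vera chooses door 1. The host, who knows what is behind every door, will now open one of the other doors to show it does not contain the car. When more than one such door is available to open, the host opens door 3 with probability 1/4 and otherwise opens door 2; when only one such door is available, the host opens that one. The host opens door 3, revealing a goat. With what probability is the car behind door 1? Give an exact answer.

Condition on the true location of the car.
If it is behind door 1 (prior 1/3): door 3 is available, opened with probability 1/4; weight (1/3)·(1/4) = 1/12.
If it is behind door 2 (prior 1/3): only door 3 is available, probability 1; weight (1/3)·1 = 1/3.
If it is behind door 3 (prior 1/3): the host opened door 3, so this case is ruled out; weight (1/3)·0 = 0.
The weights sum to 5/12.
So P(the car behind door 1 | the host opened door 3) = (1/12) / (5/12) = 1/5.

1/5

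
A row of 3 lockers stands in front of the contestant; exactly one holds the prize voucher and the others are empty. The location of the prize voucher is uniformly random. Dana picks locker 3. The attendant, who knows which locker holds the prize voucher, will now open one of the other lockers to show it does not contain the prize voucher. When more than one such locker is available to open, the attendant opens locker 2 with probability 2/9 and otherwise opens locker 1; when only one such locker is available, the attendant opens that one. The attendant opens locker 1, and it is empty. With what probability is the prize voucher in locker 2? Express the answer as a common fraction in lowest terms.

9/16

Apply Bayes' rule, conditioning on where the prize voucher actually is.
If it is in locker 1 (prior 1/3): the attendant opened locker 1, so this case is ruled out; weight (1/3)·0 = 0.
If it is in locker 2 (prior 1/3): only locker 1 is available, probability 1; weight (1/3)·1 = 1/3.
If it is in locker 3 (prior 1/3): locker 2 is available but not opened, probability 7/9; weight (1/3)·(7/9) = 7/27.
The weights sum to 16/27.
So P(the prize voucher in locker 2 | the attendant opened locker 1) = (1/3) / (16/27) = 9/16.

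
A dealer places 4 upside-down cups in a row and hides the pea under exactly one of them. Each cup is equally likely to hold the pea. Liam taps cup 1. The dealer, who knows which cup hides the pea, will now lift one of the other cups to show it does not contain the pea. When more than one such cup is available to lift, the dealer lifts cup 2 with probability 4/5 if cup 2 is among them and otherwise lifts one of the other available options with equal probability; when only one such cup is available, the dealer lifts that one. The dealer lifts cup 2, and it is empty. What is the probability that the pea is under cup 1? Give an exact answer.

Apply Bayes' rule, conditioning on where the pea actually is.
If it is under any of cups 1, 3, and 4 (prior 1/4 each): cup 2 is available, opened with probability 4/5; weight (1/4)·(4/5) = 1/5 each.
If it is under cup 2 (prior 1/4): the dealer opened cup 2, so this case is ruled out; weight (1/4)·0 = 0.
The weights sum to 3/5.
So P(the pea under cup 1 | the dealer opened cup 2) = (1/5) / (3/5) = 1/3.

1/3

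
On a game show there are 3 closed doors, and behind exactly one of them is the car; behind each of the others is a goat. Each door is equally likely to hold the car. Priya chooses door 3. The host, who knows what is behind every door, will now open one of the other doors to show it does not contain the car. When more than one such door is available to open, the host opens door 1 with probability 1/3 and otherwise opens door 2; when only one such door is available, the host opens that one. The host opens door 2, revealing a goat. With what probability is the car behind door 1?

3/5

Condition on the true location of the car.
If it is behind door 1 (prior 1/3): only door 2 is available, probability 1; weight (1/3)·1 = 1/3.
If it is behind door 2 (prior 1/3): the host opened door 2, so this case is ruled out; weight (1/3)·0 = 0.
If it is behind door 3 (prior 1/3): door 1 is available but not opened, probability 2/3; weight (1/3)·(2/3) = 2/9.
The weights sum to 5/9.
So P(the car behind door 1 | the host opened door 2) = (1/3) / (5/9) = 3/5.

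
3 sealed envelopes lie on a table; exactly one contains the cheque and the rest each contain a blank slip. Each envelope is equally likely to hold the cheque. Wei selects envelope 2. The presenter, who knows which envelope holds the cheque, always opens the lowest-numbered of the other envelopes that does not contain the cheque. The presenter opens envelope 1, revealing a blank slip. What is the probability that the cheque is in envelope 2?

1/2

Consider each possible location of the cheque in turn.
If it is in envelope 1 (prior 1/3): the presenter opened envelope 1, so this case is ruled out; weight (1/3)·0 = 0.
If it is in either of envelopes 2 and 3 (prior 1/3 each): envelope 1 is the lowest-numbered option available, probability 1; weight (1/3)·1 = 1/3 each.
The weights sum to 2/3.
So P(the cheque in envelope 2 | the presenter opened envelope 1) = (1/3) / (2/3) = 1/2.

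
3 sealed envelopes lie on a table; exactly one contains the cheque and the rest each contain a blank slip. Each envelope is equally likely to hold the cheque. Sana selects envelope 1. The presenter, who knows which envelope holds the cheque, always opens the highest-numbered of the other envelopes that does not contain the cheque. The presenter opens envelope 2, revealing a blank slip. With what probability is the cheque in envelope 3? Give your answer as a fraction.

Apply Bayes' rule, conditioning on where the cheque actually is.
If it is in envelope 1 (prior 1/3): the presenter would have opened envelope 3 instead, probability 0; weight (1/3)·0 = 0.
If it is in envelope 2 (prior 1/3): the presenter opened envelope 2, so this case is ruled out; weight (1/3)·0 = 0.
If it is in envelope 3 (prior 1/3): envelope 2 is the highest-numbered option available, probability 1; weight (1/3)·1 = 1/3.
The weights sum to 1/3.
So P(the cheque in envelope 3 | the presenter opened envelope 2) = (1/3) / (1/3) = 1.

1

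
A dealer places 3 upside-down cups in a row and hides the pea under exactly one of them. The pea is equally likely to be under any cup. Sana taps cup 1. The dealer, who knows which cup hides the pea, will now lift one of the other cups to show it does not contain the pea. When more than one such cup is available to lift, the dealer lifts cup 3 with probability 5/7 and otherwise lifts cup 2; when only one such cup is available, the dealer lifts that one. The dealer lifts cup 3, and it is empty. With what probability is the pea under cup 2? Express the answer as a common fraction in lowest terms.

7/12

Apply Bayes' rule, conditioning on where the pea actually is.
If it is under cup 1 (prior 1/3): cup 3 is available, opened with probability 5/7; weight (1/3)·(5/7) = 5/21.
If it is under cup 2 (prior 1/3): only cup 3 is available, probability 1; weight (1/3)·1 = 1/3.
If it is under cup 3 (prior 1/3): the dealer opened cup 3, so this case is ruled out; weight (1/3)·0 = 0.
The weights sum to 4/7.
So P(the pea under cup 2 | the dealer opened cup 3) = (1/3) / (4/7) = 7/12.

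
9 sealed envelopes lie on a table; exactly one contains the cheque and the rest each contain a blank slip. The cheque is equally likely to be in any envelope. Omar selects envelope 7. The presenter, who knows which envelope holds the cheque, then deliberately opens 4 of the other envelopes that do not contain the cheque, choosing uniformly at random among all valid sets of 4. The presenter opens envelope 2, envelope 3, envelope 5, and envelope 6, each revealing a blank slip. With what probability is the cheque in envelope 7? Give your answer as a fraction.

Apply Bayes' rule, conditioning on where the cheque actually is.
If it is in any of envelopes 1, 4, 8, and 9 (prior 1/9 each): the presenter has 35 equally likely choices, so probability 1/35; weight (1/9)·(1/35) = 1/315 each.
If it is in any of envelopes 2, 3, 5, and 6 (prior 1/9 each): that envelope was opened and seen not to hold the prize — ruled out; weight (1/9)·0 = 0 each.
If it is in envelope 7 (prior 1/9): the presenter has 70 equally likely choices, so probability 1/70; weight (1/9)·(1/70) = 1/630.
The weights sum to 1/70.
So P(the cheque in envelope 7 | the presenter opened envelope 2, envelope 3, envelope 5, and envelope 6) = (1/630) / (1/70) = 1/9.

1/9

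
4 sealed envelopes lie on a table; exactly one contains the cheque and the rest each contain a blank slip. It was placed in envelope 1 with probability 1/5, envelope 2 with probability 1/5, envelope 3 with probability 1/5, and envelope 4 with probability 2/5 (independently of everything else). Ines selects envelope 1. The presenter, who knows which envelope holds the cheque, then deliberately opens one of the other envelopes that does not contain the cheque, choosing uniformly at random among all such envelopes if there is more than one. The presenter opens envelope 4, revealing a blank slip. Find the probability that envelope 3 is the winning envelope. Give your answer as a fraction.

Consider each possible location of the cheque in turn.
If it is in envelope 1 (prior 1/5): the presenter has 3 equally likely choices, so probability 1/3; weight (1/5)·(1/3) = 1/15.
If it is in either of envelopes 2 and 3 (prior 1/5 each): the presenter has 2 equally likely choices, so probability 1/2; weight (1/5)·(1/2) = 1/10 each.
If it is in envelope 4 (prior 2/5): the presenter opened envelope 4, so this case is ruled out; weight (2/5)·0 = 0.
The weights sum to 4/15.
So P(the cheque in envelope 3 | the presenter opened envelope 4) = (1/10) / (4/15) = 3/8.

3/8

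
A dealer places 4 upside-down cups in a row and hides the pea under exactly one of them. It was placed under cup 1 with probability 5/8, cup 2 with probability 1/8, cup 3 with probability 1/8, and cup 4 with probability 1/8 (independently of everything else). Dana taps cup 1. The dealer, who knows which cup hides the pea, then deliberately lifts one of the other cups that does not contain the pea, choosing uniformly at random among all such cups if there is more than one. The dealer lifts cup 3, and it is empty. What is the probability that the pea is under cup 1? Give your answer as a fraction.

5/8

Condition on the true location of the pea.
If it is under cup 1 (prior 5/8): the dealer has 3 equally likely choices, so probability 1/3; weight (5/8)·(1/3) = 5/24.
If it is under either of cups 2 and 4 (prior 1/8 each): the dealer has 2 equally likely choices, so probability 1/2; weight (1/8)·(1/2) = 1/16 each.
If it is under cup 3 (prior 1/8): the dealer opened cup 3, so this case is ruled out; weight (1/8)·0 = 0.
The weights sum to 1/3.
So P(the pea under cup 1 | the dealer opened cup 3) = (5/24) / (1/3) = 5/8.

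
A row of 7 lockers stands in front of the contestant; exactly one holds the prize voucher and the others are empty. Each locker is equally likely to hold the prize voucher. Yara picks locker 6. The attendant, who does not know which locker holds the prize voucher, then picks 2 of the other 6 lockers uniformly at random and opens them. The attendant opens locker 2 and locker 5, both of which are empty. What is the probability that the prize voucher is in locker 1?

Apply Bayes' rule, conditioning on where the prize voucher actually is.
If it is in any of lockers 1, 3, 4, 6, and 7 (prior 1/7 each): the attendant picks exactly this set with probability 1/15 regardless, and none is the prize; weight (1/7)·(1/15) = 1/105 each.
If it is in either of lockers 2 and 5 (prior 1/7 each): that locker was opened and seen not to hold the prize — ruled out; weight (1/7)·0 = 0 each.
The weights sum to 1/21.
So P(the prize voucher in locker 1 | the attendant opened locker 2 and locker 5) = (1/105) / (1/21) = 1/5.

1/5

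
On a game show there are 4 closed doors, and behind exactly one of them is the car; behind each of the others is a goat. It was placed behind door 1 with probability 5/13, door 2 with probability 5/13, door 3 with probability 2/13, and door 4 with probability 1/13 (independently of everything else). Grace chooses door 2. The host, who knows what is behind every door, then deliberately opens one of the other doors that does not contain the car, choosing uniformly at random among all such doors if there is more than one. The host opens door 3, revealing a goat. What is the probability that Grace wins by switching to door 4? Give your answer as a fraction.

Apply Bayes' rule, conditioning on where the car actually is.
If it is behind door 1 (prior 5/13): the host has 2 equally likely choices, so probability 1/2; weight (5/13)·(1/2) = 5/26.
If it is behind door 2 (prior 5/13): the host has 3 equally likely choices, so probability 1/3; weight (5/13)·(1/3) = 5/39.
If it is behind door 3 (prior 2/13): the host opened door 3, so this case is ruled out; weight (2/13)·0 = 0.
If it is behind door 4 (prior 1/13): the host has 2 equally likely choices, so probability 1/2; weight (1/13)·(1/2) = 1/26.
The weights sum to 14/39.
So P(the car behind door 4 | the host opened door 3) = (1/26) / (14/39) = 3/28.

3/28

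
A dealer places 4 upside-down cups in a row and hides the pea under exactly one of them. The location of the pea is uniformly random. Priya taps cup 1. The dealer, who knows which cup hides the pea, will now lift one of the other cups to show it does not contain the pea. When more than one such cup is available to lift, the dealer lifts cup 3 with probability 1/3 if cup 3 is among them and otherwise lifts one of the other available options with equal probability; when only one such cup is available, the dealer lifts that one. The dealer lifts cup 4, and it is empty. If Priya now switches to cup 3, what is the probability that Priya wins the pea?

Consider each possible location of the pea in turn.
If it is under cup 1 (prior 1/4): cup 3 is available but not opened; cup 4 gets probability (1 − 1/3)/2 = 1/3; weight (1/4)·(1/3) = 1/12.
If it is under cup 2 (prior 1/4): cup 3 is available but not opened, probability 2/3; weight (1/4)·(2/3) = 1/6.
If it is under cup 3 (prior 1/4): cup 3 holds the prize so is unavailable; the dealer chooses uniformly among the 2 others, probability 1/2; weight (1/4)·(1/2) = 1/8.
If it is under cup 4 (prior 1/4): the dealer opened cup 4, so this case is ruled out; weight (1/4)·0 = 0.
The weights sum to 3/8.
So P(the pea under cup 3 | the dealer opened cup 4) = (1/8) / (3/8) = 1/3.

1/3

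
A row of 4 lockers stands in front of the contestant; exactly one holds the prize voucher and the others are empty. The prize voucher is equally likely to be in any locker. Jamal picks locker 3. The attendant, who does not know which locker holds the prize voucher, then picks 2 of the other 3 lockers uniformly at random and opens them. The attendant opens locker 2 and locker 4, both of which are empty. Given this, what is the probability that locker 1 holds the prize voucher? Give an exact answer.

1/2

Apply Bayes' rule, conditioning on where the prize voucher actually is.
If it is in either of lockers 1 and 3 (prior 1/4 each): the attendant picks exactly this set with probability 1/3 regardless, and none is the prize; weight (1/4)·(1/3) = 1/12 each.
If it is in either of lockers 2 and 4 (prior 1/4 each): that locker was opened and seen not to hold the prize — ruled out; weight (1/4)·0 = 0 each.
The weights sum to 1/6.
So P(the prize voucher in locker 1 | the attendant opened locker 2 and locker 4) = (1/12) / (1/6) = 1/2.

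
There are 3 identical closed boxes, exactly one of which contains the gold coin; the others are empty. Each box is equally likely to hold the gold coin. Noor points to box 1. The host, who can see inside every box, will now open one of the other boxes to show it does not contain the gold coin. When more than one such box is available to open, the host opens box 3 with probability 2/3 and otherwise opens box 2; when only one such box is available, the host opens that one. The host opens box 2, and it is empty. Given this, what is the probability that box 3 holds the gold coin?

3/4

Apply Bayes' rule, conditioning on where the gold coin actually is.
If it is in box 1 (prior 1/3): box 3 is available but not opened, probability 1/3; weight (1/3)·(1/3) = 1/9.
If it is in box 2 (prior 1/3): the host opened box 2, so this case is ruled out; weight (1/3)·0 = 0.
If it is in box 3 (prior 1/3): only box 2 is available, probability 1; weight (1/3)·1 = 1/3.
The weights sum to 4/9.
So P(the gold coin in box 3 | the host opened box 2) = (1/3) / (4/9) = 3/4.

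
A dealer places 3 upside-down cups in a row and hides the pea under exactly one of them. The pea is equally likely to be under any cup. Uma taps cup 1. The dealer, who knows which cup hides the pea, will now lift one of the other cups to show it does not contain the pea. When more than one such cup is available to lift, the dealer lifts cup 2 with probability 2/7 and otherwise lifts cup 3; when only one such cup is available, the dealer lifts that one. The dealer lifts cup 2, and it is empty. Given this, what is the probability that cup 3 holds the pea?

7/9

Consider each possible location of the pea in turn.
If it is under cup 1 (prior 1/3): cup 2 is available, opened with probability 2/7; weight (1/3)·(2/7) = 2/21.
If it is under cup 2 (prior 1/3): the dealer opened cup 2, so this case is ruled out; weight (1/3)·0 = 0.
If it is under cup 3 (prior 1/3): only cup 2 is available, probability 1; weight (1/3)·1 = 1/3.
The weights sum to 3/7.
So P(the pea under cup 3 | the dealer opened cup 2) = (1/3) / (3/7) = 7/9.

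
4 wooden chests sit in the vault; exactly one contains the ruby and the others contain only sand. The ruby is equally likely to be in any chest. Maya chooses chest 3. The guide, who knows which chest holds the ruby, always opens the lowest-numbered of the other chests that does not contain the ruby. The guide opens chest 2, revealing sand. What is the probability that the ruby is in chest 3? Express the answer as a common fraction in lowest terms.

0

Consider each possible location of the ruby in turn.
If it is in chest 1 (prior 1/4): chest 2 is the lowest-numbered option available, probability 1; weight (1/4)·1 = 1/4.
If it is in chest 2 (prior 1/4): the guide opened chest 2, so this case is ruled out; weight (1/4)·0 = 0.
If it is in either of chests 3 and 4 (prior 1/4 each): the guide would have opened chest 1 instead, probability 0; weight (1/4)·0 = 0 each.
The weights sum to 1/4.
So P(the ruby in chest 3 | the guide opened chest 2) = 0 / (1/4) = 0.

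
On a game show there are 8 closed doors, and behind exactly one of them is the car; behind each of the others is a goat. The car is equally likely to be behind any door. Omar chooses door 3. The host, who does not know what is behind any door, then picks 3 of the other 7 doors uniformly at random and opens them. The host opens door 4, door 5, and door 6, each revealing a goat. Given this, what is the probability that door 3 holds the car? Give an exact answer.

Consider each possible location of the car in turn.
If it is behind any of doors 1, 2, 3, 7, and 8 (prior 1/8 each): the host picks exactly this set with probability 1/35 regardless, and none is the prize; weight (1/8)·(1/35) = 1/280 each.
If it is behind any of doors 4, 5, and 6 (prior 1/8 each): that door was opened and seen not to hold the prize — ruled out; weight (1/8)·0 = 0 each.
The weights sum to 1/56.
So P(the car behind door 3 | the host opened door 4, door 5, and door 6) = (1/280) / (1/56) = 1/5.

1/5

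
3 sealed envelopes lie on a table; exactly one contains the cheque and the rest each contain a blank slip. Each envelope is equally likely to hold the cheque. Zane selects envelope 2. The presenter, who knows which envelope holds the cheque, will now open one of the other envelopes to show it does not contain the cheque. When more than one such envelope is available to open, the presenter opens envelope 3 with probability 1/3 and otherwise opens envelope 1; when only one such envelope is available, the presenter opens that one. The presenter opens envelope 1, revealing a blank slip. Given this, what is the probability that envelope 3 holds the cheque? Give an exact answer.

Apply Bayes' rule, conditioning on where the cheque actually is.
If it is in envelope 1 (prior 1/3): the presenter opened envelope 1, so this case is ruled out; weight (1/3)·0 = 0.
If it is in envelope 2 (prior 1/3): envelope 3 is available but not opened, probability 2/3; weight (1/3)·(2/3) = 2/9.
If it is in envelope 3 (prior 1/3): only envelope 1 is available, probability 1; weight (1/3)·1 = 1/3.
The weights sum to 5/9.
So P(the cheque in envelope 3 | the presenter opened envelope 1) = (1/3) / (5/9) = 3/5.

3/5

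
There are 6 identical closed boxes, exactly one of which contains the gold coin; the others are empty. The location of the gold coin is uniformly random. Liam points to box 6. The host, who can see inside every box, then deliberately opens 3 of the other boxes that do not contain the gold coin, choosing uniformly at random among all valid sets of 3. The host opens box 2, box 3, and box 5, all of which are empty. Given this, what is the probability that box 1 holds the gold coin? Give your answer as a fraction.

5/12

Apply Bayes' rule, conditioning on where the gold coin actually is.
If it is in either of boxes 1 and 4 (prior 1/6 each): the host has 4 equally likely choices, so probability 1/4; weight (1/6)·(1/4) = 1/24 each.
If it is in any of boxes 2, 3, and 5 (prior 1/6 each): that box was opened and seen not to hold the prize — ruled out; weight (1/6)·0 = 0 each.
If it is in box 6 (prior 1/6): the host has 10 equally likely choices, so probability 1/10; weight (1/6)·(1/10) = 1/60.
The weights sum to 1/10.
So P(the gold coin in box 1 | the host opened box 2, box 3, and box 5) = (1/24) / (1/10) = 5/12.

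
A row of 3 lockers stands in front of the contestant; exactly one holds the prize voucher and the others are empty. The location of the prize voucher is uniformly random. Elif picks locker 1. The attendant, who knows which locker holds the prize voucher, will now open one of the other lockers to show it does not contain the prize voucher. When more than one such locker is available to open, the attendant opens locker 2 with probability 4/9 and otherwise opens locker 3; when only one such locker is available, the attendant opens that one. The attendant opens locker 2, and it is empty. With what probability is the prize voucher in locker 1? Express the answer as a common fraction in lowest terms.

4/13

Apply Bayes' rule, conditioning on where the prize voucher actually is.
If it is in locker 1 (prior 1/3): locker 2 is available, opened with probability 4/9; weight (1/3)·(4/9) = 4/27.
If it is in locker 2 (prior 1/3): the attendant opened locker 2, so this case is ruled out; weight (1/3)·0 = 0.
If it is in locker 3 (prior 1/3): only locker 2 is available, probability 1; weight (1/3)·1 = 1/3.
The weights sum to 13/27.
So P(the prize voucher in locker 1 | the attendant opened locker 2) = (4/27) / (13/27) = 4/13.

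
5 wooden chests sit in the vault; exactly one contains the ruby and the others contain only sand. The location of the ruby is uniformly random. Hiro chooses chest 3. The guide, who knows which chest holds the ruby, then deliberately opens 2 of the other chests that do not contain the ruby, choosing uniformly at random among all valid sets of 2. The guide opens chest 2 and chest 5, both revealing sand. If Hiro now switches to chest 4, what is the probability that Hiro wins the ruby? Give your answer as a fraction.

Consider each possible location of the ruby in turn.
If it is in either of chests 1 and 4 (prior 1/5 each): the guide has 3 equally likely choices, so probability 1/3; weight (1/5)·(1/3) = 1/15 each.
If it is in either of chests 2 and 5 (prior 1/5 each): that chest was opened and seen not to hold the prize — ruled out; weight (1/5)·0 = 0 each.
If it is in chest 3 (prior 1/5): the guide has 6 equally likely choices, so probability 1/6; weight (1/5)·(1/6) = 1/30.
The weights sum to 1/6.
So P(the ruby in chest 4 | the guide opened chest 2 and chest 5) = (1/15) / (1/6) = 2/5.

2/5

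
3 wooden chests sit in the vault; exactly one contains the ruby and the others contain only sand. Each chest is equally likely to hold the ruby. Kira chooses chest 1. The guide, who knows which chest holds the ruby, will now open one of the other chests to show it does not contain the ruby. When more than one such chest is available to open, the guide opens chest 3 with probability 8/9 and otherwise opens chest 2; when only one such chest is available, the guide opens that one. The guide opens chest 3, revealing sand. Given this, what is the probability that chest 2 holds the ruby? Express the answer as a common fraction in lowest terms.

9/17

Condition on the true location of the ruby.
If it is in chest 1 (prior 1/3): chest 3 is available, opened with probability 8/9; weight (1/3)·(8/9) = 8/27.
If it is in chest 2 (prior 1/3): only chest 3 is available, probability 1; weight (1/3)·1 = 1/3.
If it is in chest 3 (prior 1/3): the guide opened chest 3, so this case is ruled out; weight (1/3)·0 = 0.
The weights sum to 17/27.
So P(the ruby in chest 2 | the guide opened chest 3) = (1/3) / (17/27) = 9/17.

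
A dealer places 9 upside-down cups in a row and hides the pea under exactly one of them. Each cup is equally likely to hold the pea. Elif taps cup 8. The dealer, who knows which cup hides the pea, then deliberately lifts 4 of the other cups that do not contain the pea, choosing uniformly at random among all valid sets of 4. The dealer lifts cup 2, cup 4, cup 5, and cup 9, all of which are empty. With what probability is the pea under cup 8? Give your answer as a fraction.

1/9

Consider each possible location of the pea in turn.
If it is under any of cups 1, 3, 6, and 7 (prior 1/9 each): the dealer has 35 equally likely choices, so probability 1/35; weight (1/9)·(1/35) = 1/315 each.
If it is under any of cups 2, 4, 5, and 9 (prior 1/9 each): that cup was opened and seen not to hold the prize — ruled out; weight (1/9)·0 = 0 each.
If it is under cup 8 (prior 1/9): the dealer has 70 equally likely choices, so probability 1/70; weight (1/9)·(1/70) = 1/630.
The weights sum to 1/70.
So P(the pea under cup 8 | the dealer opened cup 2, cup 4, cup 5, and cup 9) = (1/630) / (1/70) = 1/9.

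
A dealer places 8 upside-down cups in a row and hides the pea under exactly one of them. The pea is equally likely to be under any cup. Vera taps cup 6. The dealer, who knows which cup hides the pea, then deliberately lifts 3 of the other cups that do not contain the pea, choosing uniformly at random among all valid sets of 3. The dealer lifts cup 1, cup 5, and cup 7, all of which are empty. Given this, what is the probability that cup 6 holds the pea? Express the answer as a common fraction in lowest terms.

1/8

Condition on the true location of the pea.
If it is under any of cups 1, 5, and 7 (prior 1/8 each): that cup was opened and seen not to hold the prize — ruled out; weight (1/8)·0 = 0 each.
If it is under any of cups 2, 3, 4, and 8 (prior 1/8 each): the dealer has 20 equally likely choices, so probability 1/20; weight (1/8)·(1/20) = 1/160 each.
If it is under cup 6 (prior 1/8): the dealer has 35 equally likely choices, so probability 1/35; weight (1/8)·(1/35) = 1/280.
The weights sum to 1/35.
So P(the pea under cup 6 | the dealer opened cup 1, cup 5, and cup 7) = (1/280) / (1/35) = 1/8.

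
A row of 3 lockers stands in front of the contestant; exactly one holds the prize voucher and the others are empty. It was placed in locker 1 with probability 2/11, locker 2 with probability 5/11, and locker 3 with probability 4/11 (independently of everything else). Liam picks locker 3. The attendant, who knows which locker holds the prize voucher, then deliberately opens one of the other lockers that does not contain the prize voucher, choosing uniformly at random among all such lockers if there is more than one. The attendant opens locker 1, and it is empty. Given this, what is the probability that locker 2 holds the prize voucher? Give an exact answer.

Condition on the true location of the prize voucher.
If it is in locker 1 (prior 2/11): the attendant opened locker 1, so this case is ruled out; weight (2/11)·0 = 0.
If it is in locker 2 (prior 5/11): the attendant has no choice, probability 1; weight (5/11)·1 = 5/11.
If it is in locker 3 (prior 4/11): the attendant has 2 equally likely choices, so probability 1/2; weight (4/11)·(1/2) = 2/11.
The weights sum to 7/11.
So P(the prize voucher in locker 2 | the attendant opened locker 1) = (5/11) / (7/11) = 5/7.

5/7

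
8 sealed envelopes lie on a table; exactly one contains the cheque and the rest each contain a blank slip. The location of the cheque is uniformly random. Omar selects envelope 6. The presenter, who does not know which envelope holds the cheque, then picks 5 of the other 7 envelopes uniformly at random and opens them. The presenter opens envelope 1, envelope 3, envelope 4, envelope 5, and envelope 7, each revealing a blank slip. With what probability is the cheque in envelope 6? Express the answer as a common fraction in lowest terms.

Consider each possible location of the cheque in turn.
If it is in any of envelopes 1, 3, 4, 5, and 7 (prior 1/8 each): that envelope was opened and seen not to hold the prize — ruled out; weight (1/8)·0 = 0 each.
If it is in any of envelopes 2, 6, and 8 (prior 1/8 each): the presenter picks exactly this set with probability 1/21 regardless, and none is the prize; weight (1/8)·(1/21) = 1/168 each.
The weights sum to 1/56.
So P(the cheque in envelope 6 | the presenter opened envelope 1, envelope 3, envelope 4, envelope 5, and envelope 7) = (1/168) / (1/56) = 1/3.

1/3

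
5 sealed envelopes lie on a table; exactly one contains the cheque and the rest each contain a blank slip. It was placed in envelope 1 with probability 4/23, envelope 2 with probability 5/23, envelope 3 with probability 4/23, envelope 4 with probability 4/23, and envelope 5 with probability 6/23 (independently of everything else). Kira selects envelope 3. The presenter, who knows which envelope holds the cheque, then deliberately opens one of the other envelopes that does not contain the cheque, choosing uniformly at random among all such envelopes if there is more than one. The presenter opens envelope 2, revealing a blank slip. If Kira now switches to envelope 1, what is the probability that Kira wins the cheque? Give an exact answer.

4/17

Apply Bayes' rule, conditioning on where the cheque actually is.
If it is in either of envelopes 1 and 4 (prior 4/23 each): the presenter has 3 equally likely choices, so probability 1/3; weight (4/23)·(1/3) = 4/69 each.
If it is in envelope 2 (prior 5/23): the presenter opened envelope 2, so this case is ruled out; weight (5/23)·0 = 0.
If it is in envelope 3 (prior 4/23): the presenter has 4 equally likely choices, so probability 1/4; weight (4/23)·(1/4) = 1/23.
If it is in envelope 5 (prior 6/23): the presenter has 3 equally likely choices, so probability 1/3; weight (6/23)·(1/3) = 2/23.
The weights sum to 17/69.
So P(the cheque in envelope 1 | the presenter opened envelope 2) = (4/69) / (17/69) = 4/17.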